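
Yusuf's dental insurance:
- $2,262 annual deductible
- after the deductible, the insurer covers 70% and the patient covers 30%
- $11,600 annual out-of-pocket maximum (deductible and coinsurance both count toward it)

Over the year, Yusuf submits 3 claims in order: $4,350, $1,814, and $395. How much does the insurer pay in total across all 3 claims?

Claim 1 — $4,350: $2,262 finishes the deductible; $2,088 goes to coinsurance; coinsurance $2,088 × 30% = $626.40. Patient owes $2,888.40 (running OOP $2,888.40). Insurer: $4,350 − $2,888.40 = $1,461.60.
Claim 2 — $1,814: deductible met; 30% of $1,814 = $544.20. Patient pays $544.20; OOP now $3,432.60. Insurer: $1,814 − $544.20 = $1,269.80.
Claim 3 — $395: 30% coinsurance on $395 = $118.50. Cost to patient: $118.50. OOP to date $3,551.10. Insurer: $395 − $118.50 = $276.50.
Insurer total: $1,461.60 + $1,269.80 + $276.50 = $3,007.90.

$3,007.90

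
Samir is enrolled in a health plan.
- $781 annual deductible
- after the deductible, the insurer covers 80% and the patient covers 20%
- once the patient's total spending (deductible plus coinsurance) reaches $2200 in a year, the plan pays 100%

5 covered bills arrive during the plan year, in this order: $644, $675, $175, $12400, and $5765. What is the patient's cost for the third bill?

$35

#1 ($644): entire amount goes to the deductible. Patient owes $644 (running OOP $644).
#2 ($675): deductible takes $137, $538 remains; 20% of $538 = $107.60. Cost to patient: $244.60. OOP to date $888.60.
#3 ($175): deductible met; 20% of $175 = $35. Patient owes $35 (running OOP $923.60).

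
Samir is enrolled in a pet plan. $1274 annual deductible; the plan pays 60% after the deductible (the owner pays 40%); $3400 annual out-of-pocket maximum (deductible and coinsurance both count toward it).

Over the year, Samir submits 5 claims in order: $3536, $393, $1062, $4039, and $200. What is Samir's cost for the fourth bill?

$639.20

Claim 1 ($3536): $1274 finishes the deductible; $2262 goes to coinsurance; 40% of $2262 = $904.80. Cost to owner: $2178.80. OOP to date $2178.80.
Claim 2 ($393): deductible already satisfied, so owner's share is 40% × $393 = $157.20. Owner pays $157.20; OOP now $2336.
Claim 3 ($1062): 40% coinsurance on $1062 = $424.80. Owner owes $424.80 (running OOP $2760.80).
Claim 4 ($4039): deductible already satisfied, so owner's share is 40% × $4039 = $1615.60. Adding that to $2760.80 gives $4376.40, past the $3400 cap; owner pays only $3400 − $2760.80 = $639.20.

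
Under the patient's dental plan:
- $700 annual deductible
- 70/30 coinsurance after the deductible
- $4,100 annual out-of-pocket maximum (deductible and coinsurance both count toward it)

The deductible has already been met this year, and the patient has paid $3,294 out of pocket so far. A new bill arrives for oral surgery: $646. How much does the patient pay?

The deductible is already satisfied, so the full bill goes to coinsurance.
Coinsurance: $646 × 30% = $193.80.
Year-to-date out-of-pocket becomes $3,294 + $193.80 = $3,487.80, still under the $4,100 maximum, so no cap applies.

$193.80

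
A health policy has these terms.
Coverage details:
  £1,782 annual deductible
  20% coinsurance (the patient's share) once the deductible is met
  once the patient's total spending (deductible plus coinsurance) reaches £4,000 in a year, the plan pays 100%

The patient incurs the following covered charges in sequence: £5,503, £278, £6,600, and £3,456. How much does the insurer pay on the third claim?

£5,280

Claim 1 (£5,503): deductible takes £1,782, £3,721 remains; 20% of £3,721 = £744.20. Patient owes £2,526.20 (running OOP £2,526.20). Insurer: £5,503 − £2,526.20 = £2,976.80.
Claim 2 (£278): deductible already satisfied, so patient's share is 20% × £278 = £55.60. Patient owes £55.60 (running OOP £2,581.80). Plan pays £278 − £55.60 = £222.40.
Claim 3 (£6,600): deductible already satisfied, so patient's share is 20% × £6,600 = £1,320. Patient pays £1,320; OOP now £3,901.80. Plan pays £6,600 − £1,320 = £5,280.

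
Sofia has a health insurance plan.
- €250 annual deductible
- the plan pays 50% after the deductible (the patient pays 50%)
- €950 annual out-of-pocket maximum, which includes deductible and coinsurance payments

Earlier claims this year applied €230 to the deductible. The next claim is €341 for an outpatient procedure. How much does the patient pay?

Remaining deductible: €250 − €230 = €20.
That leaves €341 − €20 = €321 for coinsurance.
Patient's 50% share of €321 is €160.50.
That puts the patient's cost at €20 + €160.50 = €180.50 before any cap.
Cumulative spending €230 + €180.50 = €410.50 stays under the €950 maximum.

€180.50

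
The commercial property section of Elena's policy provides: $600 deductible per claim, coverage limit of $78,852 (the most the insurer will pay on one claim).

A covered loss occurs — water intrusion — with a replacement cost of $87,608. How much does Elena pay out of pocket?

$8,756

After the deductible, $87,608 − $600 = $87,008 remains.
$87,008 exceeds the $78,852 limit, so the insurer pays the limit: $78,852.
Out of pocket: $87,608 − $78,852 = $8,756.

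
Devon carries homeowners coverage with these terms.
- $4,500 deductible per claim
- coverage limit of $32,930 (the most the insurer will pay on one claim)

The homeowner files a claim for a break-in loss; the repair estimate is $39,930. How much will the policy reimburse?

Less the $4,500 deductible: $39,930 − $4,500 = $35,430.
$35,430 exceeds the $32,930 limit, so the insurer pays the limit: $32,930.

$32,930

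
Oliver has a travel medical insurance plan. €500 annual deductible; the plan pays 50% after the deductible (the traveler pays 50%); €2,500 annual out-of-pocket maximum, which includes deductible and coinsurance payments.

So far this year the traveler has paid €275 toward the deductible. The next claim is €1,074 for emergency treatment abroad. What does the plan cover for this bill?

Deductible still to meet: €500 − €275 = €225.
The remaining €849 (= €1,074 − €225) moves to coinsurance.
50% of €849 = €424.50 falls to the traveler.
So the traveler owes €225 + €424.50 = €649.50 before any cap.
Cumulative spending €275 + €649.50 = €924.50 stays under the €2,500 maximum.
The plan picks up €1,074 − €649.50 = €424.50.

€424.50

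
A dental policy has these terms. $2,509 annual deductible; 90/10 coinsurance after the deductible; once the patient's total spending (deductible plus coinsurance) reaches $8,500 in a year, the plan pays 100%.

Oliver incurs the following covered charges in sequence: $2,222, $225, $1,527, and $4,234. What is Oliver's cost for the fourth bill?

#1 ($2,222): fully absorbed by the deductible. Cost to patient: $2,222. OOP to date $2,222.
#2 ($225): fully absorbed by the deductible. Patient owes $225 (running OOP $2,447).
#3 ($1,527): $62 to deductible, leaving $1,465; patient's 10% is $146.50. Cost to patient: $208.50. OOP to date $2,655.50.
#4 ($4,234): deductible met; 10% of $4,234 = $423.40. Cost to patient: $423.40. OOP to date $3,078.90.

$423.40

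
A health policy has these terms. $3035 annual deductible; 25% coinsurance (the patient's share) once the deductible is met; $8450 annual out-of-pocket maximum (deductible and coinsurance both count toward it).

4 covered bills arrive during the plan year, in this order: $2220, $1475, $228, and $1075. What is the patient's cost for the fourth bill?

Bill 1, $2220: all of it applies to the deductible. Cost to patient: $2220. OOP to date $2220.
Bill 2, $1475: $815 to deductible, leaving $660; 25% of $660 = $165. Patient owes $980 (running OOP $3200).
Bill 3, $228: 25% coinsurance on $228 = $57. Cost to patient: $57. OOP to date $3257.
Bill 4, $1075: deductible met; 25% of $1075 = $268.75. Patient owes $268.75 (running OOP $3525.75).

$268.75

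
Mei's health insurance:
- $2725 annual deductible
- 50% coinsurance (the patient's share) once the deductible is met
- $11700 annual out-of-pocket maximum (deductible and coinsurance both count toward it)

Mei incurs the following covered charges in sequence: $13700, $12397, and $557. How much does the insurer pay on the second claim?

$8909.50

Claim 1 ($13700): $2725 to deductible, leaving $10975; patient's 50% is $5487.50. Cost to patient: $8212.50. OOP to date $8212.50. Insurer: $13700 − $8212.50 = $5487.50.
Claim 2 ($12397): 50% coinsurance on $12397 = $6198.50. That would push OOP to $14411, over the $11700 cap, so patient pays $11700 − $8212.50 = $3487.50. Insurer: $12397 − $3487.50 = $8909.50.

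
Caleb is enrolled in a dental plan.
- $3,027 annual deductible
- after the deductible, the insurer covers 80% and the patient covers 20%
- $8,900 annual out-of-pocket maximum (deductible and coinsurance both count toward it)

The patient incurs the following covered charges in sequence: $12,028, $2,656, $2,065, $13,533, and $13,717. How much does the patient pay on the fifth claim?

Bill 1, $12,028: deductible takes $3,027, $9,001 remains; 20% of $9,001 = $1,800.20. Cost to patient: $4,827.20. OOP to date $4,827.20.
Bill 2, $2,656: deductible already satisfied, so patient's share is 20% × $2,656 = $531.20. Patient pays $531.20; OOP now $5,358.40.
Bill 3, $2,065: deductible met; 20% of $2,065 = $413. Cost to patient: $413. OOP to date $5,771.40.
Bill 4, $13,533: 20% coinsurance on $13,533 = $2,706.60. Patient owes $2,706.60 (running OOP $8,478).
Bill 5, $13,717: deductible met; 20% of $13,717 = $2,743.40. That would push OOP to $11,221.40, over the $8,900 cap, so patient pays $8,900 − $8,478 = $422.

$422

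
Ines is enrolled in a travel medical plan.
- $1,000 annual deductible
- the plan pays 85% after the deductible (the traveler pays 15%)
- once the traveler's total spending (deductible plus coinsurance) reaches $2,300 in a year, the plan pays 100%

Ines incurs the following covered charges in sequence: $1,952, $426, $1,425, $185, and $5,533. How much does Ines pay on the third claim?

$213.75

#1 ($1,952): $1,000 to deductible, leaving $952; coinsurance $952 × 15% = $142.80. Traveler pays $1,142.80; OOP now $1,142.80.
#2 ($426): 15% coinsurance on $426 = $63.90. Cost to traveler: $63.90. OOP to date $1,206.70.
#3 ($1,425): deductible already satisfied, so traveler's share is 15% × $1,425 = $213.75. Traveler pays $213.75; OOP now $1,420.45.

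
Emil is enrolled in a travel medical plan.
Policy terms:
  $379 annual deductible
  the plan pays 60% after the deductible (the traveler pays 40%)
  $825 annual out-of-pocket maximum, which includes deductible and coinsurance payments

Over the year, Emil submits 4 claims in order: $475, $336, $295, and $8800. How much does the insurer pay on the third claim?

$177

Claim 1 — $475: deductible takes $379, $96 remains; 40% of $96 = $38.40. Traveler pays $417.40; OOP now $417.40. Insurer: $475 − $417.40 = $57.60.
Claim 2 — $336: deductible met; 40% of $336 = $134.40. Traveler owes $134.40 (running OOP $551.80). Insurer: $336 − $134.40 = $201.60.
Claim 3 — $295: 40% coinsurance on $295 = $118. Traveler pays $118; OOP now $669.80. Plan pays $295 − $118 = $177.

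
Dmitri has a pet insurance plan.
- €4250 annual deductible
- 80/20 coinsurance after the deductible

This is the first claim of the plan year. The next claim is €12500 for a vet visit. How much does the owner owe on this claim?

€5900

Nothing has been paid toward the €4250 deductible, so the first €4250 of this charge is applied there.
After the €4250 deductible portion, €12500 − €4250 = €8250 is subject to coinsurance.
Coinsurance: €8250 × 20% = €1650.
Owner responsibility: €4250 + €1650 = €5900.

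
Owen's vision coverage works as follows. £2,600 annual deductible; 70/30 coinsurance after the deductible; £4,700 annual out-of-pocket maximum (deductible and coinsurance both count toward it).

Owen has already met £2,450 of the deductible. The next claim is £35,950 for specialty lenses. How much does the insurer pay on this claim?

£33,700

£2,450 of the £2,600 deductible is already met, leaving £150.
After the £150 deductible portion, £35,950 − £150 = £35,800 is subject to coinsurance.
30% of £35,800 = £10,740 falls to the member.
That puts the member's cost at £150 + £10,740 = £10,890 before any cap.
Year-to-date out-of-pocket would reach £2,450 + £10,890 = £13,340, above the £4,700 maximum, so the member pays only £4,700 − £2,450 = £2,250.
The plan picks up £35,950 − £2,250 = £33,700.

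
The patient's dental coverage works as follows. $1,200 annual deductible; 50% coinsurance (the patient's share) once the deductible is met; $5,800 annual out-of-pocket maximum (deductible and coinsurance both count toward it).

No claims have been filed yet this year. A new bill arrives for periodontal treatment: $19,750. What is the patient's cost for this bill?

$5,800

Nothing has been paid toward the $1,200 deductible, so the first $1,200 of this charge is applied there.
That leaves $19,750 − $1,200 = $18,550 for coinsurance.
50% of $18,550 = $9,275 falls to the patient.
That puts the patient's cost at $1,200 + $9,275 = $10,475 before any cap.
That would bring total out-of-pocket to $10,475, past the $5,800 cap. The patient is capped at $5,800 − $0 = $5,800 on this claim.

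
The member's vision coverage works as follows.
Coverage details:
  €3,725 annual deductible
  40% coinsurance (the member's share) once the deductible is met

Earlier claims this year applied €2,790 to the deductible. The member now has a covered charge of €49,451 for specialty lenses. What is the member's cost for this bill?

€20,341.40

Deductible still to meet: €3,725 − €2,790 = €935.
That leaves €49,451 − €935 = €48,516 for coinsurance.
Coinsurance: €48,516 × 40% = €19,406.40.
So the member owes €935 + €19,406.40 = €20,341.40.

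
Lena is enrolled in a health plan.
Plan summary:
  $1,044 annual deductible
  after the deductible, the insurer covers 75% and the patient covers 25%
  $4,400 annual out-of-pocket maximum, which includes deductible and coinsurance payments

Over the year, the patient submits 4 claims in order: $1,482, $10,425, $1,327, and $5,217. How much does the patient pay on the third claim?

$331.75

Bill 1, $1,482: $1,044 finishes the deductible; $438 goes to coinsurance; coinsurance $438 × 25% = $109.50. Patient pays $1,153.50; OOP now $1,153.50.
Bill 2, $10,425: deductible already satisfied, so patient's share is 25% × $10,425 = $2,606.25. Patient owes $2,606.25 (running OOP $3,759.75).
Bill 3, $1,327: deductible already satisfied, so patient's share is 25% × $1,327 = $331.75. Patient pays $331.75; OOP now $4,091.50.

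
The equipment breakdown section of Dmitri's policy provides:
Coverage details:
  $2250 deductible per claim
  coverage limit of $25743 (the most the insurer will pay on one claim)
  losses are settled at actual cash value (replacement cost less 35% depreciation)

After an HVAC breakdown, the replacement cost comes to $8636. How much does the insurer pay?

$3363.40

At 35% depreciation, ACV = $8636 − $3022.60 = $5613.40.
Less the $2250 deductible: $5613.40 − $2250 = $3363.40.
$3363.40 ≤ $25743, so the limit doesn't bind; insurer pays $3363.40.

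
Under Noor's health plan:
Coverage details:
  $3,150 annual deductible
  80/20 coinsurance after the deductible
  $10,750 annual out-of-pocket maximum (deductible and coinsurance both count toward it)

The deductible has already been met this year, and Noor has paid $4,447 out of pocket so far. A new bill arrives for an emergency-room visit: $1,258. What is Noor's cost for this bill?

With the deductible met, the entire $1,258 is subject to coinsurance.
Coinsurance: $1,258 × 20% = $251.60.
Year-to-date out-of-pocket becomes $4,447 + $251.60 = $4,698.60, still under the $10,750 maximum, so no cap applies.

$251.60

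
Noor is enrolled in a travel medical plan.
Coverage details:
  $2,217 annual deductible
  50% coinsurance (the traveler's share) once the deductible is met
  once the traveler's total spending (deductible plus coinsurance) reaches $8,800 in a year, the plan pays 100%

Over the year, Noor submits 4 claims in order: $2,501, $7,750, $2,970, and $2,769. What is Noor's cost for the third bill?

$1,485

Claim 1 — $2,501: $2,217 finishes the deductible; $284 goes to coinsurance; traveler's 50% is $142. Traveler pays $2,359; OOP now $2,359.
Claim 2 — $7,750: deductible met; 50% of $7,750 = $3,875. Cost to traveler: $3,875. OOP to date $6,234.
Claim 3 — $2,970: 50% coinsurance on $2,970 = $1,485. Traveler owes $1,485 (running OOP $7,719).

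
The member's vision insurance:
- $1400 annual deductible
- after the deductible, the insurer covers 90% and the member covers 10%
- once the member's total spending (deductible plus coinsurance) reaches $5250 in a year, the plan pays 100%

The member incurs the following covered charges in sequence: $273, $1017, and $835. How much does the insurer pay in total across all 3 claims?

#1 ($273): fully absorbed by the deductible. Cost to member: $273. OOP to date $273. Insurer: $273 − $273 = $0.
#2 ($1017): all of it applies to the deductible. Member owes $1017 (running OOP $1290). Plan pays $1017 − $1017 = $0.
#3 ($835): $110 finishes the deductible; $725 goes to coinsurance; member's 10% is $72.50. Member owes $182.50 (running OOP $1472.50). Insurer: $835 − $182.50 = $652.50.
Insurer total: $0 + $0 + $652.50 = $652.50.

$652.50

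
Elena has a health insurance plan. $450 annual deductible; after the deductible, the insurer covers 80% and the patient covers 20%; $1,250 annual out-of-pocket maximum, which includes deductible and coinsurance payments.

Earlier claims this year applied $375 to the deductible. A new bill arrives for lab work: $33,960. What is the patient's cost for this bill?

$875

Deductible still to meet: $450 − $375 = $75.
That leaves $33,960 − $75 = $33,885 for coinsurance.
Coinsurance: $33,885 × 20% = $6,777.
Patient responsibility before any cap: $75 + $6,777 = $6,852.
Year-to-date out-of-pocket would reach $375 + $6,852 = $7,227, above the $1,250 maximum, so the patient pays only $1,250 − $375 = $875.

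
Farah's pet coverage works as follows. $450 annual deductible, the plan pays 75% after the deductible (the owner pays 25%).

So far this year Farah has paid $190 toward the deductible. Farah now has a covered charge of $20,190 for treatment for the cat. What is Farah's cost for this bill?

$190 of the $450 deductible is already met, leaving $260.
The remaining $19,930 (= $20,190 − $260) moves to coinsurance.
Coinsurance: $19,930 × 25% = $4,982.50.
That puts the owner's cost at $260 + $4,982.50 = $5,242.50.

$5,242.50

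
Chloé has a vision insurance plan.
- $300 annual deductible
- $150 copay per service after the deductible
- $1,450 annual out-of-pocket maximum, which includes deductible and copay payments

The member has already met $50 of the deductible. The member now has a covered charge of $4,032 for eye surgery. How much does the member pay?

$400

Remaining deductible: $300 − $50 = $250.
After the $250 deductible portion, $4,032 − $250 = $3,782 is subject to the copay.
Copay on this service: $150.
That puts the member's cost at $250 + $150 = $400 before any cap.
Year-to-date out-of-pocket becomes $50 + $400 = $450, still under the $1,450 maximum, so no cap applies.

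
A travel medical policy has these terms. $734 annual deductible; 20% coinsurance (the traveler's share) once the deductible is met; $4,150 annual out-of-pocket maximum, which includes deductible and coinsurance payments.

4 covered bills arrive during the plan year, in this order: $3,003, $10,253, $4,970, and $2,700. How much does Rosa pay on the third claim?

#1 ($3,003): deductible takes $734, $2,269 remains; 20% of $2,269 = $453.80. Traveler pays $1,187.80; OOP now $1,187.80.
#2 ($10,253): deductible already satisfied, so traveler's share is 20% × $10,253 = $2,050.60. Traveler owes $2,050.60 (running OOP $3,238.40).
#3 ($4,970): 20% coinsurance on $4,970 = $994. OOP would hit $4,232.40 > $4,150, so the cap limits the traveler to $4,150 − $3,238.40 = $911.60.

$911.60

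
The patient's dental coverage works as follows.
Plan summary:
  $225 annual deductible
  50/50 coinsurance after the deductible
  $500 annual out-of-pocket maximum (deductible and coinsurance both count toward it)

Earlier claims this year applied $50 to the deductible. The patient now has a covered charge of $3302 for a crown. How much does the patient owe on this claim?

$450

Deductible still to meet: $225 − $50 = $175.
That leaves $3302 − $175 = $3127 for coinsurance.
Coinsurance: $3127 × 50% = $1563.50.
So the patient owes $175 + $1563.50 = $1738.50 before any cap.
Year-to-date out-of-pocket would reach $50 + $1738.50 = $1788.50, above the $500 maximum, so the patient pays only $500 − $50 = $450.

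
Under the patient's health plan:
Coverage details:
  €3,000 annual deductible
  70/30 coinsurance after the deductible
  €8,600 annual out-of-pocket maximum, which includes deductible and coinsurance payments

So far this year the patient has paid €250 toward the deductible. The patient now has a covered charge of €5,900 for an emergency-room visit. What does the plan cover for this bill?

Remaining deductible: €3,000 − €250 = €2,750.
After the €2,750 deductible portion, €5,900 − €2,750 = €3,150 is subject to coinsurance.
Coinsurance: €3,150 × 30% = €945.
That puts the patient's cost at €2,750 + €945 = €3,695 before any cap.
Total out-of-pocket so far would be €250 + €3,695 = €3,945, below the €8,600 cap — no reduction.
The plan picks up €5,900 − €3,695 = €2,205.

€2,205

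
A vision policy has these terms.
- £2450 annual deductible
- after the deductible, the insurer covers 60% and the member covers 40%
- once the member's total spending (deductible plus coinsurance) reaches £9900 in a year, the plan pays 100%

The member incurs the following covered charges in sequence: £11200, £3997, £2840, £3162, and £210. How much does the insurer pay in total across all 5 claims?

Claim 1 — £11200: £2450 to deductible, leaving £8750; coinsurance £8750 × 40% = £3500. Cost to member: £5950. OOP to date £5950. Plan pays £11200 − £5950 = £5250.
Claim 2 — £3997: deductible already satisfied, so member's share is 40% × £3997 = £1598.80. Member pays £1598.80; OOP now £7548.80. Plan pays £3997 − £1598.80 = £2398.20.
Claim 3 — £2840: deductible already satisfied, so member's share is 40% × £2840 = £1136. Cost to member: £1136. OOP to date £8684.80. Insurer: £2840 − £1136 = £1704.
Claim 4 — £3162: 40% coinsurance on £3162 = £1264.80. OOP would hit £9949.60 > £9900, so the cap limits the member to £9900 − £8684.80 = £1215.20. Insurer: £3162 − £1215.20 = £1946.80.
Claim 5 — £210: deductible already satisfied, so member's share is 40% × £210 = £84. OOP would hit £9984 > £9900, so the cap limits the member to £9900 − £9900 = £0. Insurer: £210 − £0 = £210.
Insurer total = bills − member's total = £21409 − £9900 = £11509.

£11509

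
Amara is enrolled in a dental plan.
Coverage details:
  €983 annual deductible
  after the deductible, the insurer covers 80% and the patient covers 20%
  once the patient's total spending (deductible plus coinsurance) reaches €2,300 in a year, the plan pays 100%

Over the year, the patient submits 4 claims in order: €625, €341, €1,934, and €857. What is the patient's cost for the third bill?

Claim 1 — €625: fully absorbed by the deductible. Patient pays €625; OOP now €625.
Claim 2 — €341: all of it applies to the deductible. Cost to patient: €341. OOP to date €966.
Claim 3 — €1,934: €17 to deductible, leaving €1,917; patient's 20% is €383.40. Patient owes €400.40 (running OOP €1,366.40).

€400.40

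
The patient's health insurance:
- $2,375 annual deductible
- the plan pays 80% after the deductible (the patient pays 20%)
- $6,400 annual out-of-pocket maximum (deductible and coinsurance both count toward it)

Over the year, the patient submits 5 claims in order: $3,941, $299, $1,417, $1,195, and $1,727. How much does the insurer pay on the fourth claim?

$956

#1 ($3,941): $2,375 to deductible, leaving $1,566; patient's 20% is $313.20. Cost to patient: $2,688.20. OOP to date $2,688.20. Insurer: $3,941 − $2,688.20 = $1,252.80.
#2 ($299): deductible met; 20% of $299 = $59.80. Patient owes $59.80 (running OOP $2,748). Insurer: $299 − $59.80 = $239.20.
#3 ($1,417): 20% coinsurance on $1,417 = $283.40. Patient owes $283.40 (running OOP $3,031.40). Insurer: $1,417 − $283.40 = $1,133.60.
#4 ($1,195): deductible met; 20% of $1,195 = $239. Patient pays $239; OOP now $3,270.40. Insurer: $1,195 − $239 = $956.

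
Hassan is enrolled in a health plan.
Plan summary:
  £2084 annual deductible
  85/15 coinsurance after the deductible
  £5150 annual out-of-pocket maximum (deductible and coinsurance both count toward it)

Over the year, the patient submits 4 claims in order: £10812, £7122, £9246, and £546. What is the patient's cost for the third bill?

£688.50

Claim 1 (£10812): deductible takes £2084, £8728 remains; patient's 15% is £1309.20. Patient pays £3393.20; OOP now £3393.20.
Claim 2 (£7122): deductible already satisfied, so patient's share is 15% × £7122 = £1068.30. Cost to patient: £1068.30. OOP to date £4461.50.
Claim 3 (£9246): deductible met; 15% of £9246 = £1386.90. Adding that to £4461.50 gives £5848.40, past the £5150 cap; patient pays only £5150 − £4461.50 = £688.50.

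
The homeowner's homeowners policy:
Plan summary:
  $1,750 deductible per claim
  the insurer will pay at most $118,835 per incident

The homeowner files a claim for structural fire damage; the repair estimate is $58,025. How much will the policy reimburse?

Less the $1,750 deductible: $58,025 − $1,750 = $56,275.
That's under the $118,835 cap, so the insurer reimburses the full $56,275.

$56,275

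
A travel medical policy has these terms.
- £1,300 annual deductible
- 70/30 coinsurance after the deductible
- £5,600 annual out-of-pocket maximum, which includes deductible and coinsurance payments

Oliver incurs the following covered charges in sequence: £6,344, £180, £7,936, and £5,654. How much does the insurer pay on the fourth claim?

Claim 1 — £6,344: £1,300 finishes the deductible; £5,044 goes to coinsurance; coinsurance £5,044 × 30% = £1,513.20. Cost to traveler: £2,813.20. OOP to date £2,813.20. Plan pays £6,344 − £2,813.20 = £3,530.80.
Claim 2 — £180: deductible met; 30% of £180 = £54. Cost to traveler: £54. OOP to date £2,867.20. Plan pays £180 − £54 = £126.
Claim 3 — £7,936: deductible already satisfied, so traveler's share is 30% × £7,936 = £2,380.80. Traveler pays £2,380.80; OOP now £5,248. Insurer: £7,936 − £2,380.80 = £5,555.20.
Claim 4 — £5,654: deductible met; 30% of £5,654 = £1,696.20. That would push OOP to £6,944.20, over the £5,600 cap, so traveler pays £5,600 − £5,248 = £352. Insurer: £5,654 − £352 = £5,302.

£5,302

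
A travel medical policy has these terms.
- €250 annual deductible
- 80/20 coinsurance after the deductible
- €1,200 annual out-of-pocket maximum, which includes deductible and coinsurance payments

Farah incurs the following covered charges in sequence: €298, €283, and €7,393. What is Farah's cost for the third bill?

Bill 1, €298: deductible takes €250, €48 remains; 20% of €48 = €9.60. Traveler owes €259.60 (running OOP €259.60).
Bill 2, €283: deductible already satisfied, so traveler's share is 20% × €283 = €56.60. Traveler owes €56.60 (running OOP €316.20).
Bill 3, €7,393: deductible met; 20% of €7,393 = €1,478.60. That would push OOP to €1,794.80, over the €1,200 cap, so traveler pays €1,200 − €316.20 = €883.80.

€883.80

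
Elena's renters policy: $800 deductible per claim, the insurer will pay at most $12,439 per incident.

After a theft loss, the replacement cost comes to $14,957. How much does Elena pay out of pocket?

Subtract the deductible: $14,957 − $800 = $14,157.
The $12,439 per-incident cap binds; insurer pays $12,439.
Tenant's share is the uncovered remainder: $14,957 − $12,439 = $2,518.

$2,518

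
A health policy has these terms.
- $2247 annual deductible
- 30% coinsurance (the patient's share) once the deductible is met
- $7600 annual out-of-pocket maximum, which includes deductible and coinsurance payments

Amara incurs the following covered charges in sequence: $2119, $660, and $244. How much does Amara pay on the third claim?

Claim 1 — $2119: all of it applies to the deductible. Patient pays $2119; OOP now $2119.
Claim 2 — $660: $128 finishes the deductible; $532 goes to coinsurance; patient's 30% is $159.60. Patient pays $287.60; OOP now $2406.60.
Claim 3 — $244: deductible already satisfied, so patient's share is 30% × $244 = $73.20. Patient owes $73.20 (running OOP $2479.80).

$73.20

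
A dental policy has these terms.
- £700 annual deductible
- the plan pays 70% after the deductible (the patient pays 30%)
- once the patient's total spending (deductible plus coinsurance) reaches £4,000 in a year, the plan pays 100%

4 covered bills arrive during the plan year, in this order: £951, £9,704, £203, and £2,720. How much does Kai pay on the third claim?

£60.90

Claim 1 (£951): £700 to deductible, leaving £251; coinsurance £251 × 30% = £75.30. Cost to patient: £775.30. OOP to date £775.30.
Claim 2 (£9,704): deductible met; 30% of £9,704 = £2,911.20. Cost to patient: £2,911.20. OOP to date £3,686.50.
Claim 3 (£203): deductible already satisfied, so patient's share is 30% × £203 = £60.90. Patient owes £60.90 (running OOP £3,747.40).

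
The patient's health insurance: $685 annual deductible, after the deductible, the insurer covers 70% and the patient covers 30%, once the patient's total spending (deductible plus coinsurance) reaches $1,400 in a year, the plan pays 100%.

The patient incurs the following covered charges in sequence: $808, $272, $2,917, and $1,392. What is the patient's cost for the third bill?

$596.50

Bill 1, $808: $685 to deductible, leaving $123; coinsurance $123 × 30% = $36.90. Patient owes $721.90 (running OOP $721.90).
Bill 2, $272: 30% coinsurance on $272 = $81.60. Patient pays $81.60; OOP now $803.50.
Bill 3, $2,917: deductible met; 30% of $2,917 = $875.10. OOP would hit $1,678.60 > $1,400, so the cap limits the patient to $1,400 − $803.50 = $596.50.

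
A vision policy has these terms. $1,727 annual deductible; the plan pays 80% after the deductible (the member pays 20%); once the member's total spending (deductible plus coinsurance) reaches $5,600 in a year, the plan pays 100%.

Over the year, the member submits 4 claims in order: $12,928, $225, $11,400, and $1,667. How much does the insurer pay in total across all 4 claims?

Bill 1, $12,928: $1,727 finishes the deductible; $11,201 goes to coinsurance; member's 20% is $2,240.20. Cost to member: $3,967.20. OOP to date $3,967.20. Plan pays $12,928 − $3,967.20 = $8,960.80.
Bill 2, $225: deductible already satisfied, so member's share is 20% × $225 = $45. Member pays $45; OOP now $4,012.20. Insurer: $225 − $45 = $180.
Bill 3, $11,400: 20% coinsurance on $11,400 = $2,280. OOP would hit $6,292.20 > $5,600, so the cap limits the member to $5,600 − $4,012.20 = $1,587.80. Insurer: $11,400 − $1,587.80 = $9,812.20.
Bill 4, $1,667: deductible met; 20% of $1,667 = $333.40. That would push OOP to $5,933.40, over the $5,600 cap, so member pays $5,600 − $5,600 = $0. Plan pays $1,667 − $0 = $1,667.
Insurer total = bills − member's total = $26,220 − $5,600 = $20,620.

$20,620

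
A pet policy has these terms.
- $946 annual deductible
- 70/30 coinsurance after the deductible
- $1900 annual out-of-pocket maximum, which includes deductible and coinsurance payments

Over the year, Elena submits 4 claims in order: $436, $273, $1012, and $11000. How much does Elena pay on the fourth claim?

Claim 1 — $436: entire amount goes to the deductible. Owner owes $436 (running OOP $436).
Claim 2 — $273: fully absorbed by the deductible. Owner pays $273; OOP now $709.
Claim 3 — $1012: $237 to deductible, leaving $775; 30% of $775 = $232.50. Owner owes $469.50 (running OOP $1178.50).
Claim 4 — $11000: 30% coinsurance on $11000 = $3300. Adding that to $1178.50 gives $4478.50, past the $1900 cap; owner pays only $1900 − $1178.50 = $721.50.

$721.50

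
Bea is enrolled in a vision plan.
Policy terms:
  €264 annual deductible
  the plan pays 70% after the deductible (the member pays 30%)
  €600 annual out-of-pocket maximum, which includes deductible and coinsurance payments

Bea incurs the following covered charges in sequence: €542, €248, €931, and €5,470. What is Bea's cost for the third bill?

#1 (€542): €264 finishes the deductible; €278 goes to coinsurance; coinsurance €278 × 30% = €83.40. Member owes €347.40 (running OOP €347.40).
#2 (€248): deductible met; 30% of €248 = €74.40. Member owes €74.40 (running OOP €421.80).
#3 (€931): deductible already satisfied, so member's share is 30% × €931 = €279.30. OOP would hit €701.10 > €600, so the cap limits the member to €600 − €421.80 = €178.20.

€178.20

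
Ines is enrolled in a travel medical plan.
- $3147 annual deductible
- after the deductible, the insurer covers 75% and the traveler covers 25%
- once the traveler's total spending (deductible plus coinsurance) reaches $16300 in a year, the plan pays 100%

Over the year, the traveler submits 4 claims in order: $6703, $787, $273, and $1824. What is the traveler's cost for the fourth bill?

$456

#1 ($6703): $3147 finishes the deductible; $3556 goes to coinsurance; coinsurance $3556 × 25% = $889. Cost to traveler: $4036. OOP to date $4036.
#2 ($787): deductible already satisfied, so traveler's share is 25% × $787 = $196.75. Traveler pays $196.75; OOP now $4232.75.
#3 ($273): 25% coinsurance on $273 = $68.25. Traveler pays $68.25; OOP now $4301.
#4 ($1824): deductible met; 25% of $1824 = $456. Traveler pays $456; OOP now $4757.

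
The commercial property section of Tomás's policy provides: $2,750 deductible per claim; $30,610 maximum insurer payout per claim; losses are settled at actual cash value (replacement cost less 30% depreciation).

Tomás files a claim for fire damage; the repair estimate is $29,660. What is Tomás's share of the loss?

Depreciate 30%: the covered value is $29,660 × 0.7 = $20,762.
After the deductible, $20,762 − $2,750 = $18,012 remains.
$18,012 ≤ $30,610, so the limit doesn't bind; insurer pays $18,012.
Business's share is the uncovered remainder: $29,660 − $18,012 = $11,648.

$11,648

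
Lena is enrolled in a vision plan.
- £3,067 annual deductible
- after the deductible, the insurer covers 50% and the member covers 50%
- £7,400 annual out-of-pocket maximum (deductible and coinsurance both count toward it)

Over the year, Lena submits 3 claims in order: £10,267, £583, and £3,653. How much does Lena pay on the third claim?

Bill 1, £10,267: £3,067 finishes the deductible; £7,200 goes to coinsurance; member's 50% is £3,600. Member pays £6,667; OOP now £6,667.
Bill 2, £583: deductible already satisfied, so member's share is 50% × £583 = £291.50. Member pays £291.50; OOP now £6,958.50.
Bill 3, £3,653: 50% coinsurance on £3,653 = £1,826.50. OOP would hit £8,785 > £7,400, so the cap limits the member to £7,400 − £6,958.50 = £441.50.

£441.50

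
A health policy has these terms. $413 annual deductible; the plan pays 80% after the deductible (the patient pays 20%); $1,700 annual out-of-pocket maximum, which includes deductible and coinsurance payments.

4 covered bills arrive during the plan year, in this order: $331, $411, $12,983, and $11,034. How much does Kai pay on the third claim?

Claim 1 — $331: fully absorbed by the deductible. Patient owes $331 (running OOP $331).
Claim 2 — $411: deductible takes $82, $329 remains; 20% of $329 = $65.80. Patient pays $147.80; OOP now $478.80.
Claim 3 — $12,983: 20% coinsurance on $12,983 = $2,596.60. Adding that to $478.80 gives $3,075.40, past the $1,700 cap; patient pays only $1,700 − $478.80 = $1,221.20.

$1,221.20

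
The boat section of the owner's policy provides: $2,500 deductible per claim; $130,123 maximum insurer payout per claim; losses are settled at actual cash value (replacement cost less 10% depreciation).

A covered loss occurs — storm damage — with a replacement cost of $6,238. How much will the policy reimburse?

$3,114.20

Depreciate 10%: the covered value is $6,238 × 0.9 = $5,614.20.
After the deductible, $5,614.20 − $2,500 = $3,114.20 remains.
$3,114.20 is within the $130,123 limit, so the insurer pays $3,114.20.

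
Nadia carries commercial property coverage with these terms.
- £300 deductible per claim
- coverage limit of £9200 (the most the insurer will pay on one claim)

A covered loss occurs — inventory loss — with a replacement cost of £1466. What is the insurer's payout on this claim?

£1166

After the deductible, £1466 − £300 = £1166 remains.
£1166 is within the £9200 limit, so the insurer pays £1166.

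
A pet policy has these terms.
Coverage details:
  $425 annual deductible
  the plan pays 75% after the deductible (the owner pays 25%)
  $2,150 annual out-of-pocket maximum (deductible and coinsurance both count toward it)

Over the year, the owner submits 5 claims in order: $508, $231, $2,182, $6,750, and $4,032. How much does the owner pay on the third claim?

Claim 1 ($508): deductible takes $425, $83 remains; owner's 25% is $20.75. Cost to owner: $445.75. OOP to date $445.75.
Claim 2 ($231): 25% coinsurance on $231 = $57.75. Owner pays $57.75; OOP now $503.50.
Claim 3 ($2,182): deductible already satisfied, so owner's share is 25% × $2,182 = $545.50. Cost to owner: $545.50. OOP to date $1,049.

$545.50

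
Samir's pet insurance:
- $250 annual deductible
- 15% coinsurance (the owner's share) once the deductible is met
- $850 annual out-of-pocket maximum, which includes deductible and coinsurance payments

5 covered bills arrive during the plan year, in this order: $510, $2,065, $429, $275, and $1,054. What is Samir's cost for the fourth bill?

$41.25

Bill 1, $510: $250 finishes the deductible; $260 goes to coinsurance; 15% of $260 = $39. Owner pays $289; OOP now $289.
Bill 2, $2,065: deductible met; 15% of $2,065 = $309.75. Owner owes $309.75 (running OOP $598.75).
Bill 3, $429: 15% coinsurance on $429 = $64.35. Owner owes $64.35 (running OOP $663.10).
Bill 4, $275: deductible already satisfied, so owner's share is 15% × $275 = $41.25. Owner pays $41.25; OOP now $704.35.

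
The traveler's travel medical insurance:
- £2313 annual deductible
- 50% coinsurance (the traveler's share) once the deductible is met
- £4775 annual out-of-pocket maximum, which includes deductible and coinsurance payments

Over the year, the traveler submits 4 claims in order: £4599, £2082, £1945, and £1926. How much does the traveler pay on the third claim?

£278

Bill 1, £4599: £2313 to deductible, leaving £2286; 50% of £2286 = £1143. Cost to traveler: £3456. OOP to date £3456.
Bill 2, £2082: deductible already satisfied, so traveler's share is 50% × £2082 = £1041. Traveler owes £1041 (running OOP £4497).
Bill 3, £1945: 50% coinsurance on £1945 = £972.50. Adding that to £4497 gives £5469.50, past the £4775 cap; traveler pays only £4775 − £4497 = £278.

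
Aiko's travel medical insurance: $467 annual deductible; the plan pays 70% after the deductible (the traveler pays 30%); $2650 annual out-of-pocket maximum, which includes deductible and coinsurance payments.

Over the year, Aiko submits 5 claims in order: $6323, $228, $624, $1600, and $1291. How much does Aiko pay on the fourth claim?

$170.60

#1 ($6323): deductible takes $467, $5856 remains; coinsurance $5856 × 30% = $1756.80. Traveler pays $2223.80; OOP now $2223.80.
#2 ($228): deductible already satisfied, so traveler's share is 30% × $228 = $68.40. Traveler owes $68.40 (running OOP $2292.20).
#3 ($624): deductible already satisfied, so traveler's share is 30% × $624 = $187.20. Traveler owes $187.20 (running OOP $2479.40).
#4 ($1600): deductible already satisfied, so traveler's share is 30% × $1600 = $480. OOP would hit $2959.40 > $2650, so the cap limits the traveler to $2650 − $2479.40 = $170.60.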